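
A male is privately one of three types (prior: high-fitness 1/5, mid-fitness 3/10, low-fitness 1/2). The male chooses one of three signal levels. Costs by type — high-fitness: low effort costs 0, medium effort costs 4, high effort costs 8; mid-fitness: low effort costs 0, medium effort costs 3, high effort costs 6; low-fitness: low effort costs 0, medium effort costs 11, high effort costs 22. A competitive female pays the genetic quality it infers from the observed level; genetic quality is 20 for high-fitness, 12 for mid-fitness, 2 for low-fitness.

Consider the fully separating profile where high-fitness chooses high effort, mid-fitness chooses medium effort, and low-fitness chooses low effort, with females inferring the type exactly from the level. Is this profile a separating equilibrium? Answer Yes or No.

No

Separating mating payoffs: high effort → 20, medium effort → 12, low effort → 2.
high-fitness (assigned high effort): low effort: 2 − 0 = 2; medium effort: 12 − 4 = 8; high effort: 20 − 8 = 12. high-fitness stays.
mid-fitness (assigned medium effort): low effort: 2 − 0 = 2; medium effort: 12 − 3 = 9; high effort: 20 − 6 = 14. mid-fitness prefers high effort.
low-fitness (assigned low effort): low effort: 2 − 0 = 2; medium effort: 12 − 11 = 1; high effort: 20 − 22 = -2. low-fitness stays.
At least one type deviates; the separating profile fails.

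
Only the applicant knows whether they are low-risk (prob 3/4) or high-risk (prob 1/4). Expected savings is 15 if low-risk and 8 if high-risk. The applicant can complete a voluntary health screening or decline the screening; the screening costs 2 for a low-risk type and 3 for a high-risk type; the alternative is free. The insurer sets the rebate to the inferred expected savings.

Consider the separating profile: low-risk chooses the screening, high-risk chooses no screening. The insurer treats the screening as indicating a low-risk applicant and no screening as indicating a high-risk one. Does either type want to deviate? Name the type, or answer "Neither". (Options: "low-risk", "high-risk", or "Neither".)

The screening pays 15; no screening pays 8.
low-risk: assigned the screening, nets 15 − 2 = 13; deviating to no screening nets 8.
high-risk: assigned no screening, nets 8; deviating to the screening nets 15 − 3 = 12.
The high-risk type gains 4 by deviating.

high-risk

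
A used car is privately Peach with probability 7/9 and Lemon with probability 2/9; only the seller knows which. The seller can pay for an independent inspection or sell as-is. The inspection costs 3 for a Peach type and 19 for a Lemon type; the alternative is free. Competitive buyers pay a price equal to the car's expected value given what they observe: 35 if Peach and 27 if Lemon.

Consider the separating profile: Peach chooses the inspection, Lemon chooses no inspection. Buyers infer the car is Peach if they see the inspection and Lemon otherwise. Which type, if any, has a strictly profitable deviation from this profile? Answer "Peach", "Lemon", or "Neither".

The inspection pays 35; no inspection pays 27.
Peach: assigned the inspection, nets 35 − 3 = 32; deviating to no inspection nets 27.
Lemon: assigned no inspection, nets 27; deviating to the inspection nets 35 − 19 = 16.
Both types strictly prefer their assigned action; no profitable deviation.

Neither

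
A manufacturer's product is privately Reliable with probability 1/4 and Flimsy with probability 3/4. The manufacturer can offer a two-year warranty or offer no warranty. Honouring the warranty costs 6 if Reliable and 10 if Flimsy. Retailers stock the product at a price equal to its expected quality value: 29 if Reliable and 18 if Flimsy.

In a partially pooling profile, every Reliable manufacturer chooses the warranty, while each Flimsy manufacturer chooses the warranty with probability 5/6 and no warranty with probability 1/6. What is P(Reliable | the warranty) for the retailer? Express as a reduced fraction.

P(the warranty) = (1/4)·1 + (3/4)·(5/6) = 7/8.
By Bayes' rule, P(Reliable | the warranty) = (1/4) / (7/8) = 2/7.

2/7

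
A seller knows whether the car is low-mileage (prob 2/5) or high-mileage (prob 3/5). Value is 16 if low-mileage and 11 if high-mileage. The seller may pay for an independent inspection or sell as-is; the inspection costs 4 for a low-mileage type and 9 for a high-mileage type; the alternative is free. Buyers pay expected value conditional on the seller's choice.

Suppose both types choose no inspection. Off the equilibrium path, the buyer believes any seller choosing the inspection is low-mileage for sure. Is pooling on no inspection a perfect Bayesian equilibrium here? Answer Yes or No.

On path, the buyer holds the prior and pays 2/5·16 + 3/5·11 = 13. Off path (the inspection), believing low-mileage, it pays 16.
low-mileage: no inspection nets 13; the inspection nets 16 − 4 = 12. low-mileage stays.
high-mileage: no inspection nets 13; the inspection nets 16 − 9 = 7. high-mileage stays.
No type deviates, so pooling is sustained.

Yes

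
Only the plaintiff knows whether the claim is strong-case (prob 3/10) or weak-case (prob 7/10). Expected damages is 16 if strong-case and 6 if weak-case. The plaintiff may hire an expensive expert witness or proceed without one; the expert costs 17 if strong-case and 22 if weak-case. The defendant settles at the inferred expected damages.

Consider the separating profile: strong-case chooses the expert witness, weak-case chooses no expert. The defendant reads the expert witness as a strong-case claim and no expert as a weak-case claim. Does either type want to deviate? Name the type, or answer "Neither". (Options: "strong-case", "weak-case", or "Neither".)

strong-case

The expert witness pays 16; no expert pays 6.
strong-case: assigned the expert witness, nets 16 − 17 = -1; deviating to no expert nets 6.
weak-case: assigned no expert, nets 6; deviating to the expert witness nets 16 − 22 = -6.
The strong-case type gains 7 by deviating.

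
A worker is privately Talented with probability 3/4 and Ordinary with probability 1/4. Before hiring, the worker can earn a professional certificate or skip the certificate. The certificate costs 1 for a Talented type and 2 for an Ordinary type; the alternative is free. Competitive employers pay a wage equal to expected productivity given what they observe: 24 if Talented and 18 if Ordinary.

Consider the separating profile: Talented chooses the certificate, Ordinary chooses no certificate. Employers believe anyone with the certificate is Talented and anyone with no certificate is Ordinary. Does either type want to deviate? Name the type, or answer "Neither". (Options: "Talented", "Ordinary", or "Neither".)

Ordinary

The certificate pays 24; no certificate pays 18.
Talented: assigned the certificate, nets 24 − 1 = 23; deviating to no certificate nets 18.
Ordinary: assigned no certificate, nets 18; deviating to the certificate nets 24 − 2 = 22.
The Ordinary type gains 4 by deviating.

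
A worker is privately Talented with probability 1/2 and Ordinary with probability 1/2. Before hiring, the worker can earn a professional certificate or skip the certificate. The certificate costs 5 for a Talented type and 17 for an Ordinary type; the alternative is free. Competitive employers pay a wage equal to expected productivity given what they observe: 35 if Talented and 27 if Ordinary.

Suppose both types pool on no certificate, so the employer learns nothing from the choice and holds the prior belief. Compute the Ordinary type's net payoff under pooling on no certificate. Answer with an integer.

31

Pooled wage = 1/2·35 + 1/2·27 = 31.
Ordinary pays no cost for no certificate, so net payoff = 31.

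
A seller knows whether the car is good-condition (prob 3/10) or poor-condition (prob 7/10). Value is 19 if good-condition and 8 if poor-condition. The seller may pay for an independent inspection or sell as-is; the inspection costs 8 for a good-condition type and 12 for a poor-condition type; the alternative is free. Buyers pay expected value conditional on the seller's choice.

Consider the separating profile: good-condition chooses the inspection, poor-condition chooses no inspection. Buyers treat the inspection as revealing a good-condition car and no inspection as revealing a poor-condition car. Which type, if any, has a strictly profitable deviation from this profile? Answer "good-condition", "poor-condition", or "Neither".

The inspection pays 19; no inspection pays 8.
good-condition: assigned the inspection, nets 19 − 8 = 11; deviating to no inspection nets 8.
poor-condition: assigned no inspection, nets 8; deviating to the inspection nets 19 − 12 = 7.
Both types strictly prefer their assigned action; no profitable deviation.

Neither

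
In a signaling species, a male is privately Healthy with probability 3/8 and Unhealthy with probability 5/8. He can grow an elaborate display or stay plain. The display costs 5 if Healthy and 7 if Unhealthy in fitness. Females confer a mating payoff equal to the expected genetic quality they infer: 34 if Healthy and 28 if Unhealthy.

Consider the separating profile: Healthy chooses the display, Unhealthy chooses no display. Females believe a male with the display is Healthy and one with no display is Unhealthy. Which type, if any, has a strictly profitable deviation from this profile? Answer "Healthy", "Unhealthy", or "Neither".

The display pays 34; no display pays 28.
Healthy: assigned the display, nets 34 − 5 = 29; deviating to no display nets 28.
Unhealthy: assigned no display, nets 28; deviating to the display nets 34 − 7 = 27.
Both types strictly prefer their assigned action; no profitable deviation.

Neither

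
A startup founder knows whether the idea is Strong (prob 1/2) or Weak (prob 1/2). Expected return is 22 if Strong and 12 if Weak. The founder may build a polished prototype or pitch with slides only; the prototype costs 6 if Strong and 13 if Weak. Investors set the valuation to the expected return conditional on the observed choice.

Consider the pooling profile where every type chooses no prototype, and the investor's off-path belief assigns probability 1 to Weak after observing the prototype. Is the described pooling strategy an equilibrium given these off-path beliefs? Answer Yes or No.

Yes

On path, the investor holds the prior and pays 1/2·22 + 1/2·12 = 17. Off path (the prototype), believing Weak, it pays 12.
Strong: no prototype nets 17; the prototype nets 12 − 6 = 6. Strong stays.
Weak: no prototype nets 17; the prototype nets 12 − 13 = -1. Weak stays.
No type deviates, so pooling is sustained.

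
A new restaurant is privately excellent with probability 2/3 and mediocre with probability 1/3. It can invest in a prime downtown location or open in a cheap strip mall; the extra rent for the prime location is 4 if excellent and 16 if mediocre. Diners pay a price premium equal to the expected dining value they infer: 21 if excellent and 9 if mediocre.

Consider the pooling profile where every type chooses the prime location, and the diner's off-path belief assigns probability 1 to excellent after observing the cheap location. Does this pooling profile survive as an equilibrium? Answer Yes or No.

On path, the diner holds the prior and pays 2/3·21 + 1/3·9 = 17. Off path (the cheap location), believing excellent, it pays 21.
excellent: the prime location nets 17 − 4 = 13; the cheap location nets 21. excellent would deviate.
mediocre: the prime location nets 17 − 16 = 1; the cheap location nets 21. mediocre would deviate.
A type deviates, so pooling fails.

No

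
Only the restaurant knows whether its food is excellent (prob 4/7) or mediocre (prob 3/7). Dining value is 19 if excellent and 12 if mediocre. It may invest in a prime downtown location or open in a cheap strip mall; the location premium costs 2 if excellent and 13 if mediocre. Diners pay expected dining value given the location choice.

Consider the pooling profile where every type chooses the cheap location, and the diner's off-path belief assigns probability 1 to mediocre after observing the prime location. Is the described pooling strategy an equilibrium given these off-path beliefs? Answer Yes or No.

Yes

On path, the diner holds the prior and pays 4/7·19 + 3/7·12 = 16. Off path (the prime location), believing mediocre, it pays 12.
excellent: the cheap location nets 16; the prime location nets 12 − 2 = 10. excellent stays.
mediocre: the cheap location nets 16; the prime location nets 12 − 13 = -1. mediocre stays.
No type deviates, so pooling is sustained.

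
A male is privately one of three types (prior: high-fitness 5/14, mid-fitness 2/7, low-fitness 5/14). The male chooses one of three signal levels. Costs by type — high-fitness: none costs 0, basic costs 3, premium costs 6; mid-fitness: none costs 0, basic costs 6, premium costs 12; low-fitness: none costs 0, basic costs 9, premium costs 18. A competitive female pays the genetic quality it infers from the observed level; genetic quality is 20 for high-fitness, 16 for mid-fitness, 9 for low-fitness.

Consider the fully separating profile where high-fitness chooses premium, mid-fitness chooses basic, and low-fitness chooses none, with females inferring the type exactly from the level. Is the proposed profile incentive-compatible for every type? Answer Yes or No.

Separating mating payoffs: premium → 20, basic → 16, none → 9.
high-fitness (assigned premium): none: 9 − 0 = 9; basic: 16 − 3 = 13; premium: 20 − 6 = 14. high-fitness stays.
mid-fitness (assigned basic): none: 9 − 0 = 9; basic: 16 − 6 = 10; premium: 20 − 12 = 8. mid-fitness stays.
low-fitness (assigned none): none: 9 − 0 = 9; basic: 16 − 9 = 7; premium: 20 − 18 = 2. low-fitness stays.
Every type prefers its assigned level; separation holds.

Yes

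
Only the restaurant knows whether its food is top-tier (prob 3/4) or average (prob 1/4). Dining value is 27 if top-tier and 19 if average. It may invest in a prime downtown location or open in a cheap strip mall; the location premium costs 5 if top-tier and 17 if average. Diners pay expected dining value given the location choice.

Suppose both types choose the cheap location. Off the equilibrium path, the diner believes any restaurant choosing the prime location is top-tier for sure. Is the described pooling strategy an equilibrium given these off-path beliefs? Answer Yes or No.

Yes

On path, the diner holds the prior and pays 3/4·27 + 1/4·19 = 25. Off path (the prime location), believing top-tier, it pays 27.
top-tier: the cheap location nets 25; the prime location nets 27 − 5 = 22. top-tier stays.
average: the cheap location nets 25; the prime location nets 27 − 17 = 10. average stays.
No type deviates, so pooling is sustained.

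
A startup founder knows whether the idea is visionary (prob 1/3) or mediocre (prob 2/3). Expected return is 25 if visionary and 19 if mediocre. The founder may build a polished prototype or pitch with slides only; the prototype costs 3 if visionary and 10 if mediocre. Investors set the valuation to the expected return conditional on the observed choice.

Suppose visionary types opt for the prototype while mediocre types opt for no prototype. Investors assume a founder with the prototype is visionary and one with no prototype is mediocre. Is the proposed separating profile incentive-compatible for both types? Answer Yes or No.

Under these beliefs, the prototype earns valuation 25 and no prototype earns valuation 19.
visionary: the prototype nets 25 − 3 = 22; no prototype nets 19. visionary prefers the prototype.
mediocre: the prototype nets 25 − 10 = 15; no prototype nets 19. mediocre prefers no prototype.
Neither type deviates, so the separating profile is an equilibrium.

Yes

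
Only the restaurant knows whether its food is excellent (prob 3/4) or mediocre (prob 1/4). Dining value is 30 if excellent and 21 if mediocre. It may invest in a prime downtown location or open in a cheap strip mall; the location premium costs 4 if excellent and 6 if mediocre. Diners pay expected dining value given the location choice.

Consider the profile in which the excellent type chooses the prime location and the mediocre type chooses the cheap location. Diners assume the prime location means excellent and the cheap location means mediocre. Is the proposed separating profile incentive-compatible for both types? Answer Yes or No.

Under these beliefs, the prime location earns price premium 30 and the cheap location earns price premium 21.
excellent: the prime location nets 30 − 4 = 26; the cheap location nets 21. excellent prefers the prime location.
mediocre: the prime location nets 30 − 6 = 24; the cheap location nets 21. mediocre would deviate to the prime location.
mediocre has a profitable deviation, so the profile is not an equilibrium.

No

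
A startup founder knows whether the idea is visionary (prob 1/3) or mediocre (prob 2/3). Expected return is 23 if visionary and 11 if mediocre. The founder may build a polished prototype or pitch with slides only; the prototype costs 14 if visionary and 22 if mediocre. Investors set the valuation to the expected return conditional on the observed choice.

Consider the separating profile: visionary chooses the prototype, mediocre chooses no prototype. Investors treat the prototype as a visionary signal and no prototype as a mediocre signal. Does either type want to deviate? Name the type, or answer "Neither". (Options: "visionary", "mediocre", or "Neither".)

The prototype pays 23; no prototype pays 11.
visionary: assigned the prototype, nets 23 − 14 = 9; deviating to no prototype nets 11.
mediocre: assigned no prototype, nets 11; deviating to the prototype nets 23 − 22 = 1.
The visionary type gains 2 by deviating.

visionary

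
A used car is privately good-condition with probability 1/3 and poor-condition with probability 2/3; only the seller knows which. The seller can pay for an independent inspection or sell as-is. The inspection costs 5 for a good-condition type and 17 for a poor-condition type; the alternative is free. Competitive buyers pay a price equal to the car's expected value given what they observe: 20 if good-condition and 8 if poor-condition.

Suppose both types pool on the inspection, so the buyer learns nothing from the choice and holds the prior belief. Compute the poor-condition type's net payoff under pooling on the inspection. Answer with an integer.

Pooled price = 1/3·20 + 2/3·8 = 12.
poor-condition pays cost 17 for the inspection, so net payoff = 12 − 17 = -5.

-5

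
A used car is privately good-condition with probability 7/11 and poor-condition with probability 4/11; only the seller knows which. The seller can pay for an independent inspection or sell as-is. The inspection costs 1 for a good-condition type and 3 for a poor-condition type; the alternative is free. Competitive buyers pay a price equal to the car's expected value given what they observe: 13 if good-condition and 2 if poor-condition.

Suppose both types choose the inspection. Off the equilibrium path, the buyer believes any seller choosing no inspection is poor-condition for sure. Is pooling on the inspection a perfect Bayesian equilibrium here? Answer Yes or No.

On path, the buyer holds the prior and pays 7/11·13 + 4/11·2 = 9. Off path (no inspection), believing poor-condition, it pays 2.
good-condition: the inspection nets 9 − 1 = 8; no inspection nets 2. good-condition stays.
poor-condition: the inspection nets 9 − 3 = 6; no inspection nets 2. poor-condition stays.
No type deviates, so pooling is sustained.

Yes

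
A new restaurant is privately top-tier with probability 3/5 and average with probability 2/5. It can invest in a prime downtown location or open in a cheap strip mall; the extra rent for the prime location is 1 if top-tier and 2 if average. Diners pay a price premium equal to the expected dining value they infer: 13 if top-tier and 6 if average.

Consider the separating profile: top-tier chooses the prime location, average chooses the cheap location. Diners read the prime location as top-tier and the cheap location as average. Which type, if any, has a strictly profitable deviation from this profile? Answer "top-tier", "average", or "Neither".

The prime location pays 13; the cheap location pays 6.
top-tier: assigned the prime location, nets 13 − 1 = 12; deviating to the cheap location nets 6.
average: assigned the cheap location, nets 6; deviating to the prime location nets 13 − 2 = 11.
The average type gains 5 by deviating.

average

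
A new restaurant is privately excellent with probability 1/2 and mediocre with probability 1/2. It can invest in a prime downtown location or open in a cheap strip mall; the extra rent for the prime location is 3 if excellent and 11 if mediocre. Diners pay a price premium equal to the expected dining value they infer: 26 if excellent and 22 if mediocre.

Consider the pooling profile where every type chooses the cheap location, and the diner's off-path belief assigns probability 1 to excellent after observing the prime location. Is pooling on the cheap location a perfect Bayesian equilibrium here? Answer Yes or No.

On path, the diner holds the prior and pays 1/2·26 + 1/2·22 = 24. Off path (the prime location), believing excellent, it pays 26.
excellent: the cheap location nets 24; the prime location nets 26 − 3 = 23. excellent stays.
mediocre: the cheap location nets 24; the prime location nets 26 − 11 = 15. mediocre stays.
No type deviates, so pooling is sustained.

Yes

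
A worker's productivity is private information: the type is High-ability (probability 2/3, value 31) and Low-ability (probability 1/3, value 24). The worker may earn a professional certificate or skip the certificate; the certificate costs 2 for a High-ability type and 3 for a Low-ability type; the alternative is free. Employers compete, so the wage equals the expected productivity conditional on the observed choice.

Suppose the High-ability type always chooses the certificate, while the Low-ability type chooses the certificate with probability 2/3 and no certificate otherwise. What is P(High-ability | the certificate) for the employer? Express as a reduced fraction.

3/4

P(the certificate) = (2/3)·1 + (1/3)·(2/3) = 8/9.
By Bayes' rule, P(High-ability | the certificate) = (2/3) / (8/9) = 3/4.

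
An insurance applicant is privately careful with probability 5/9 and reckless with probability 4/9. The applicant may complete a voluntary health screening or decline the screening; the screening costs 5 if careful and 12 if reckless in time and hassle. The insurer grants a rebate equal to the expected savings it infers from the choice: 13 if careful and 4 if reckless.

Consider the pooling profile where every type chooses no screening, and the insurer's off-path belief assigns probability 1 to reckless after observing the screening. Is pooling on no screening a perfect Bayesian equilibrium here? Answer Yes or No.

Yes

On path, the insurer holds the prior and pays 5/9·13 + 4/9·4 = 9. Off path (the screening), believing reckless, it pays 4.
careful: no screening nets 9; the screening nets 4 − 5 = -1. careful stays.
reckless: no screening nets 9; the screening nets 4 − 12 = -8. reckless stays.
No type deviates, so pooling is sustained.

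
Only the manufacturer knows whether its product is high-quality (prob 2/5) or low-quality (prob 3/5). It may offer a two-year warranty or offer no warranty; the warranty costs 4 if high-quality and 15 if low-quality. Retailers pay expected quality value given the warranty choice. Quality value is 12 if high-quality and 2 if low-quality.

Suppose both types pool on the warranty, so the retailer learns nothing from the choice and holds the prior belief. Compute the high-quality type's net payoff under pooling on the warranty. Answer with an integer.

2

Pooled price = 2/5·12 + 3/5·2 = 6.
high-quality pays cost 4 for the warranty, so net payoff = 6 − 4 = 2.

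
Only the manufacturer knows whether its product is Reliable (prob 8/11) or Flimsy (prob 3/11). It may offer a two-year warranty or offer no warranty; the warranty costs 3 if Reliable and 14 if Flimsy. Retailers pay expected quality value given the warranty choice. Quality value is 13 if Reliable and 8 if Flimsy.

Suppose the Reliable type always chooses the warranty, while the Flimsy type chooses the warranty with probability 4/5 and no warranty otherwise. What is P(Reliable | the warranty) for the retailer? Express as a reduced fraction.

10/13

P(the warranty) = (8/11)·1 + (3/11)·(4/5) = 52/55.
By Bayes' rule, P(Reliable | the warranty) = (8/11) / (52/55) = 10/13.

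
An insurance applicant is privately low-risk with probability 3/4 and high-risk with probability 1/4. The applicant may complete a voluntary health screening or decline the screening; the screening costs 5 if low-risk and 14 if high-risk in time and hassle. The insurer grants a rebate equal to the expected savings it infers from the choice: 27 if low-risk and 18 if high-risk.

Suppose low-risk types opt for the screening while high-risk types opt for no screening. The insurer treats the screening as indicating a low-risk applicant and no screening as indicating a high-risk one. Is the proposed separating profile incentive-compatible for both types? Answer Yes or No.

Yes

Under these beliefs, the screening earns rebate 27 and no screening earns rebate 18.
low-risk: the screening nets 27 − 5 = 22; no screening nets 18. low-risk prefers the screening.
high-risk: the screening nets 27 − 14 = 13; no screening nets 18. high-risk prefers no screening.
Neither type deviates, so the separating profile is an equilibrium.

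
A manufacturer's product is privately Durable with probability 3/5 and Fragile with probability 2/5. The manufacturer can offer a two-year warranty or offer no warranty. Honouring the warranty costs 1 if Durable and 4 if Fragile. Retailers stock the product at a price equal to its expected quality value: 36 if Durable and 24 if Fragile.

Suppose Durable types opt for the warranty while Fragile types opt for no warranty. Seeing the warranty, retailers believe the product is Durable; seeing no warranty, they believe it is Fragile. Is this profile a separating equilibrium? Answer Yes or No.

No

Under these beliefs, the warranty earns price 36 and no warranty earns price 24.
Durable: the warranty nets 36 − 1 = 35; no warranty nets 24. Durable prefers the warranty.
Fragile: the warranty nets 36 − 4 = 32; no warranty nets 24. Fragile would deviate to the warranty.
Fragile has a profitable deviation, so the profile is not an equilibrium.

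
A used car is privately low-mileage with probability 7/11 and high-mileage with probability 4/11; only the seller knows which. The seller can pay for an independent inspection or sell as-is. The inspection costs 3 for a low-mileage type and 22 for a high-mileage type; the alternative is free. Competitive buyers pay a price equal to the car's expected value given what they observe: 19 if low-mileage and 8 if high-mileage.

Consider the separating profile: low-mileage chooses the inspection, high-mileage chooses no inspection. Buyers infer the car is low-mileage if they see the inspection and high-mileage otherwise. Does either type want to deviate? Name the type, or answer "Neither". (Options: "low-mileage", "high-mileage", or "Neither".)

The inspection pays 19; no inspection pays 8.
low-mileage: assigned the inspection, nets 19 − 3 = 16; deviating to no inspection nets 8.
high-mileage: assigned no inspection, nets 8; deviating to the inspection nets 19 − 22 = -3.
Both types strictly prefer their assigned action; no profitable deviation.

Neither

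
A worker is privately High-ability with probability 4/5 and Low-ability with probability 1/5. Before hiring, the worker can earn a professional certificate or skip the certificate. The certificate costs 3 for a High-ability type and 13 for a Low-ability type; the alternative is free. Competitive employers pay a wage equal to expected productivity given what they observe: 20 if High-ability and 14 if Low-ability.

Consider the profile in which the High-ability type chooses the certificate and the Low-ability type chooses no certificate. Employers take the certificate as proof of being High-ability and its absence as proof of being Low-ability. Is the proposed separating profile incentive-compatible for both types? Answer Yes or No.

Under these beliefs, the certificate earns wage 20 and no certificate earns wage 14.
High-ability: the certificate nets 20 − 3 = 17; no certificate nets 14. High-ability prefers the certificate.
Low-ability: the certificate nets 20 − 13 = 7; no certificate nets 14. Low-ability prefers no certificate.
Neither type deviates, so the separating profile is an equilibrium.

Yes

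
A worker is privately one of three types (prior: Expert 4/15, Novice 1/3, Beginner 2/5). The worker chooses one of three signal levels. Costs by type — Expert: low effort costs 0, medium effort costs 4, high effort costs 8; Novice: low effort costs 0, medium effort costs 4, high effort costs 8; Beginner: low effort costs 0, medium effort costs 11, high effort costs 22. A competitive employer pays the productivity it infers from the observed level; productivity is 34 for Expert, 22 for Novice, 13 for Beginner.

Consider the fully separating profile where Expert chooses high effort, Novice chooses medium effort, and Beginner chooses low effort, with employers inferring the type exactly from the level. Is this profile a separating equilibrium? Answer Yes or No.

Separating wages: high effort → 34, medium effort → 22, low effort → 13.
Expert (assigned high effort): low effort: 13 − 0 = 13; medium effort: 22 − 4 = 18; high effort: 34 − 8 = 26. Expert stays.
Novice (assigned medium effort): low effort: 13 − 0 = 13; medium effort: 22 − 4 = 18; high effort: 34 − 8 = 26. Novice prefers high effort.
Beginner (assigned low effort): low effort: 13 − 0 = 13; medium effort: 22 − 11 = 11; high effort: 34 − 22 = 12. Beginner stays.
At least one type deviates; the separating profile fails.

No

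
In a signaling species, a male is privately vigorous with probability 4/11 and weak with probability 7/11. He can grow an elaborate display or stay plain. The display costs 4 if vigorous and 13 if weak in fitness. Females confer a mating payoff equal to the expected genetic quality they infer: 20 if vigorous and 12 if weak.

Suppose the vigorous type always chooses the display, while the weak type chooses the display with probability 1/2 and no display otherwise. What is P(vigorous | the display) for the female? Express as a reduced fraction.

8/15

P(the display) = (4/11)·1 + (7/11)·(1/2) = 15/22.
By Bayes' rule, P(vigorous | the display) = (4/11) / (15/22) = 8/15.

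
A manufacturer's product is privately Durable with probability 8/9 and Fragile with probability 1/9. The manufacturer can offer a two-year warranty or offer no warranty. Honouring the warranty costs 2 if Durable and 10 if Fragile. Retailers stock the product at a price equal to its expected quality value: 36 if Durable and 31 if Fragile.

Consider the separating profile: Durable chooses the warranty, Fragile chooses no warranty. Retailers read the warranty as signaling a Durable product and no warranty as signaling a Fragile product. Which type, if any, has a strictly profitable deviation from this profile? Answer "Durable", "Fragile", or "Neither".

Neither

The warranty pays 36; no warranty pays 31.
Durable: assigned the warranty, nets 36 − 2 = 34; deviating to no warranty nets 31.
Fragile: assigned no warranty, nets 31; deviating to the warranty nets 36 − 10 = 26.
Both types strictly prefer their assigned action; no profitable deviation.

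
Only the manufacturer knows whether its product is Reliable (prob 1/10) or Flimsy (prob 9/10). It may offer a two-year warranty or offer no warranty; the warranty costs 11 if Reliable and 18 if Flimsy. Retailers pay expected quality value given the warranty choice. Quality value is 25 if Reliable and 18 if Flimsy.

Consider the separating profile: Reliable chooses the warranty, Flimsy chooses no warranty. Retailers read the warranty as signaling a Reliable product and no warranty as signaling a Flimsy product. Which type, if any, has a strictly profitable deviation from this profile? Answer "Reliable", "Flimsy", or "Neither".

The warranty pays 25; no warranty pays 18.
Reliable: assigned the warranty, nets 25 − 11 = 14; deviating to no warranty nets 18.
Flimsy: assigned no warranty, nets 18; deviating to the warranty nets 25 − 18 = 7.
The Reliable type gains 4 by deviating.

Reliable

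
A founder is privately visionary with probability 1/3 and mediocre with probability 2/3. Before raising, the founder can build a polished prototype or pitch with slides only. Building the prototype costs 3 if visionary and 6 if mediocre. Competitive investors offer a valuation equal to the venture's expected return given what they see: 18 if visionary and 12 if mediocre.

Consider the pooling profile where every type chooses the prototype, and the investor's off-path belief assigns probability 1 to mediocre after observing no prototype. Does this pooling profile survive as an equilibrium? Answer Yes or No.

No

On path, the investor holds the prior and pays 1/3·18 + 2/3·12 = 14. Off path (no prototype), believing mediocre, it pays 12.
visionary: the prototype nets 14 − 3 = 11; no prototype nets 12. visionary would deviate.
mediocre: the prototype nets 14 − 6 = 8; no prototype nets 12. mediocre would deviate.
A type deviates, so pooling fails.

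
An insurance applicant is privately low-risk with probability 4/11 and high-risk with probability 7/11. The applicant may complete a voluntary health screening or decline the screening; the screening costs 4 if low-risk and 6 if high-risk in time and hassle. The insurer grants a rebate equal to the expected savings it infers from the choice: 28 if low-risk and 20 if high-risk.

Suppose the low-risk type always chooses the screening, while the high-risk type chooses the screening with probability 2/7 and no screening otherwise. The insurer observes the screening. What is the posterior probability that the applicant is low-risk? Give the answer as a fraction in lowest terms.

P(the screening) = (4/11)·1 + (7/11)·(2/7) = 6/11.
By Bayes' rule, P(low-risk | the screening) = (4/11) / (6/11) = 2/3.

2/3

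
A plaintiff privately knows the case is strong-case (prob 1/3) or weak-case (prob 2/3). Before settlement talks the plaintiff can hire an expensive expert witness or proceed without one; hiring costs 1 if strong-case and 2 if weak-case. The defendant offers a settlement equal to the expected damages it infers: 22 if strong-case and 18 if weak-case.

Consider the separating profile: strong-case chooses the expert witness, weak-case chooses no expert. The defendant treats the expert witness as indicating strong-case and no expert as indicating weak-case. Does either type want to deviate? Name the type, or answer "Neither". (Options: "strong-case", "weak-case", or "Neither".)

The expert witness pays 22; no expert pays 18.
strong-case: assigned the expert witness, nets 22 − 1 = 21; deviating to no expert nets 18.
weak-case: assigned no expert, nets 18; deviating to the expert witness nets 22 − 2 = 20.
The weak-case type gains 2 by deviating.

weak-case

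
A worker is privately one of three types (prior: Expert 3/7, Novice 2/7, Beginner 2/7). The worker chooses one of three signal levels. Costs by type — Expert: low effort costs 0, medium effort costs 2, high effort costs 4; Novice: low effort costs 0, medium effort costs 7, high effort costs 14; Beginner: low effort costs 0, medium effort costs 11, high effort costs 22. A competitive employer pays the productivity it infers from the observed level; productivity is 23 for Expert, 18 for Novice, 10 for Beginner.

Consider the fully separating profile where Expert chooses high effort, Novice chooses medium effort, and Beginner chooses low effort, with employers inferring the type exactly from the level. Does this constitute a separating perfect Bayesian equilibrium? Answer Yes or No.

Separating wages: high effort → 23, medium effort → 18, low effort → 10.
Expert (assigned high effort): low effort: 10 − 0 = 10; medium effort: 18 − 2 = 16; high effort: 23 − 4 = 19. Expert stays.
Novice (assigned medium effort): low effort: 10 − 0 = 10; medium effort: 18 − 7 = 11; high effort: 23 − 14 = 9. Novice stays.
Beginner (assigned low effort): low effort: 10 − 0 = 10; medium effort: 18 − 11 = 7; high effort: 23 − 22 = 1. Beginner stays.
Every type prefers its assigned level; separation holds.

Yes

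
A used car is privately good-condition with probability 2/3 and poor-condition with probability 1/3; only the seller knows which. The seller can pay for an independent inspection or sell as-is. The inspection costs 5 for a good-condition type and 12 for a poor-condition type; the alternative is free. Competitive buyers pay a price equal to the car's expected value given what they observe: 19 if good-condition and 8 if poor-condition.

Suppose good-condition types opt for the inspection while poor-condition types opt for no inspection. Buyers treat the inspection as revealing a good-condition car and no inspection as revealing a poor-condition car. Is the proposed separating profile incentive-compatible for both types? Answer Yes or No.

Yes

Under these beliefs, the inspection earns price 19 and no inspection earns price 8.
good-condition: the inspection nets 19 − 5 = 14; no inspection nets 8. good-condition prefers the inspection.
poor-condition: the inspection nets 19 − 12 = 7; no inspection nets 8. poor-condition prefers no inspection.
Neither type deviates, so the separating profile is an equilibrium.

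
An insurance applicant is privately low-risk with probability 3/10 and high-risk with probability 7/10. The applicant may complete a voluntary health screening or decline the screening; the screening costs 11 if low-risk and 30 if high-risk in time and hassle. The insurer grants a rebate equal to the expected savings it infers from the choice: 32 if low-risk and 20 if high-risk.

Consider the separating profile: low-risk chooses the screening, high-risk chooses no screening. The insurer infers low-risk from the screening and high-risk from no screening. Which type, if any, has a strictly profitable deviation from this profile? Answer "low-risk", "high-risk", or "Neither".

The screening pays 32; no screening pays 20.
low-risk: assigned the screening, nets 32 − 11 = 21; deviating to no screening nets 20.
high-risk: assigned no screening, nets 20; deviating to the screening nets 32 − 30 = 2.
Both types strictly prefer their assigned action; no profitable deviation.

Neither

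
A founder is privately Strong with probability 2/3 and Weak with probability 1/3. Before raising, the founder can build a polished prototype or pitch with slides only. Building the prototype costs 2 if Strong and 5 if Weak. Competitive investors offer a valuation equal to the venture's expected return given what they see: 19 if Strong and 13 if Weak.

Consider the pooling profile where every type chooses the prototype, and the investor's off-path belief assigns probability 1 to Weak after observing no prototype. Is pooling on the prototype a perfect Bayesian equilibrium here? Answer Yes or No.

On path, the investor holds the prior and pays 2/3·19 + 1/3·13 = 17. Off path (no prototype), believing Weak, it pays 13.
Strong: the prototype nets 17 − 2 = 15; no prototype nets 13. Strong stays.
Weak: the prototype nets 17 − 5 = 12; no prototype nets 13. Weak would deviate.
A type deviates, so pooling fails.

No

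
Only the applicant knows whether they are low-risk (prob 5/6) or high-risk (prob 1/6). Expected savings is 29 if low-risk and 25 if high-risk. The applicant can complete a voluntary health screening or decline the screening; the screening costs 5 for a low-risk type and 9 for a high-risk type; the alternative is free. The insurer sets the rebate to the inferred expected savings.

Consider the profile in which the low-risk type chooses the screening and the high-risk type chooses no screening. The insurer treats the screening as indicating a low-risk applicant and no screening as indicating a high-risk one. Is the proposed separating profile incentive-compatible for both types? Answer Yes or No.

No

Under these beliefs, the screening earns rebate 29 and no screening earns rebate 25.
low-risk: the screening nets 29 − 5 = 24; no screening nets 25. low-risk would deviate to no screening.
high-risk: the screening nets 29 − 9 = 20; no screening nets 25. high-risk prefers no screening.
low-risk has a profitable deviation, so the profile is not an equilibrium.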